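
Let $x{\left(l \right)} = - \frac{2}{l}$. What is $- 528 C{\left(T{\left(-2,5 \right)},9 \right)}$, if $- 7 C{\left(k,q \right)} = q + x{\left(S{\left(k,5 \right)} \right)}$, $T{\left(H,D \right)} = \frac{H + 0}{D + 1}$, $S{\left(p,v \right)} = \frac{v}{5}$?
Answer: $528$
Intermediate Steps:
$S{\left(p,v \right)} = \frac{v}{5}$ ($S{\left(p,v \right)} = v \frac{1}{5} = \frac{v}{5}$)
$T{\left(H,D \right)} = \frac{H}{1 + D}$
$C{\left(k,q \right)} = \frac{2}{7} - \frac{q}{7}$ ($C{\left(k,q \right)} = - \frac{q - \frac{2}{\frac{1}{5} \cdot 5}}{7} = - \frac{q - \frac{2}{1}}{7} = - \frac{q - 2}{7} = - \frac{-2 + q}{7} = \frac{2}{7} - \frac{q}{7}$)
$- 528 C{\left(T{\left(-2,5 \right)},9 \right)} = - 528 \left(\frac{2}{7} - \frac{9}{7}\right) = \left(-528\right) \left(-1\right) = 528$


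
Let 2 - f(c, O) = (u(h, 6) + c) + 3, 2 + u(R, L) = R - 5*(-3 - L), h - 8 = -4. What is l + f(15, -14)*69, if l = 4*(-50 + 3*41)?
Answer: -4055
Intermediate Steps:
h = 4 (h = 8 - 4 = 4)
u(R, L) = 13 + R + 5*L (u(R, L) = -2 + (R - 5*(-3 - L)) = -2 + (R + (15 + 5*L)) = -2 + (15 + R + 5*L) = 13 + R + 5*L)
f(c, O) = -48 - c (f(c, O) = 2 - (((13 + 4 + 5*6) + c) + 3) = 2 - (((13 + 4 + 30) + c) + 3) = 2 - ((47 + c) + 3) = 2 - (50 + c) = 2 + (-50 - c) = -48 - c)
l = 292 (l = 4*(-50 + 123) = 4*73 = 292)
l + f(15, -14)*69 = 292 + (-48 - 1*15)*69 = 292 + (-48 - 15)*69 = 292 - 63*69 = 292 - 4347 = -4055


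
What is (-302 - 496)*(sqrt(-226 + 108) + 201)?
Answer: -160398 - 798*I*sqrt(118) ≈ -1.604e+5 - 8668.5*I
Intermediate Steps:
(-302 - 496)*(sqrt(-226 + 108) + 201) = -798*(sqrt(-118) + 201) = -798*(I*sqrt(118) + 201) = -798*(201 + I*sqrt(118)) = -160398 - 798*I*sqrt(118)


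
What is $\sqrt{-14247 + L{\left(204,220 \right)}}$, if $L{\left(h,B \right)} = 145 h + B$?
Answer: $\sqrt{15553} \approx 124.71$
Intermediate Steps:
$L{\left(h,B \right)} = B + 145 h$
$\sqrt{-14247 + L{\left(204,220 \right)}} = \sqrt{-14247 + \left(220 + 145 \cdot 204\right)} = \sqrt{-14247 + \left(220 + 29580\right)} = \sqrt{-14247 + 29800} = \sqrt{15553}$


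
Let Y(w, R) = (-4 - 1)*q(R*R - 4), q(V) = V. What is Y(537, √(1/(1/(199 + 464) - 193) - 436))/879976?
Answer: 281510915/112599969008 ≈ 0.0025001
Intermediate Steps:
Y(w, R) = 20 - 5*R² (Y(w, R) = (-4 - 1)*(R*R - 4) = -5*(R² - 4) = -5*(-4 + R²) = 20 - 5*R²)
Y(537, √(1/(1/(199 + 464) - 193) - 436))/879976 = (20 - (-2180 + 5/(1/(199 + 464) - 193)))/879976 = (20 - (-2180 + 5/(1/663 - 193)))*(1/879976) = (20 - 5*(√(1/(-127958/663) - 436))²)*(1/879976) = (20 - 5*(√(-663/127958 - 436))²)*(1/879976) = (20 - 5*(√(-55790351/127958))²)*(1/879976) = (20 - 5*(I*√7138821733258/127958)²)*(1/879976) = (20 - 5*(-55790351/127958))*(1/879976) = (20 + 278951755/127958)*(1/879976) = (281510915/127958)*(1/879976) = 281510915/112599969008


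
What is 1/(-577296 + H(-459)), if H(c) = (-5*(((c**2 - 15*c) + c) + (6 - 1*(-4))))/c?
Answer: -459/263893279 ≈ -1.7393e-6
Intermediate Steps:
H(c) = (-50 - 5*c**2 + 70*c)/c (H(c) = (-5*((c**2 - 14*c) + (6 + 4)))/c = (-5*((c**2 - 14*c) + 10))/c = (-5*(10 + c**2 - 14*c))/c = (-50 - 5*c**2 + 70*c)/c)
1/(-577296 + H(-459)) = 1/(-577296 + (70 - 50/(-459) - 5*(-459))) = 1/(-577296 + (70 - 50*(-1/459) + 2295)) = 1/(-577296 + (70 + 50/459 + 2295)) = 1/(-577296 + 1085585/459) = 1/(-263893279/459) = -459/263893279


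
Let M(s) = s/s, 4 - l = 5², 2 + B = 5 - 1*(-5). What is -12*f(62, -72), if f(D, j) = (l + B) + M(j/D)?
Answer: 144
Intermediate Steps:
B = 8 (B = -2 + (5 - 1*(-5)) = -2 + (5 + 5) = -2 + 10 = 8)
l = -21 (l = 4 - 1*5² = 4 - 1*25 = 4 - 25 = -21)
M(s) = 1
f(D, j) = -12 (f(D, j) = (-21 + 8) + 1 = -13 + 1 = -12)
-12*f(62, -72) = -12*(-12) = 144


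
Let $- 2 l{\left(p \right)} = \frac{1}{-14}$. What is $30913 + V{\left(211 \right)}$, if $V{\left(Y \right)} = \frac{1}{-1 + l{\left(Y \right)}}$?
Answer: $\frac{834623}{27} \approx 30912.0$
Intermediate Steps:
$l{\left(p \right)} = \frac{1}{28}$ ($l{\left(p \right)} = - \frac{1}{2 \left(-14\right)} = \left(- \frac{1}{2}\right) \left(- \frac{1}{14}\right) = \frac{1}{28}$)
$V{\left(Y \right)} = - \frac{28}{27}$ ($V{\left(Y \right)} = \frac{1}{-1 + \frac{1}{28}} = \frac{1}{- \frac{27}{28}} = - \frac{28}{27}$)
$30913 + V{\left(211 \right)} = 30913 - \frac{28}{27} = \frac{834623}{27}$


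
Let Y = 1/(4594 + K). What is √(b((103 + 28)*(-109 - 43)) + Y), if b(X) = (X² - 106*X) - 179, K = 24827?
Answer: √38336081890913282/9807 ≈ 19965.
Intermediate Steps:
b(X) = -179 + X² - 106*X
Y = 1/29421 (Y = 1/(4594 + 24827) = 1/29421 ≈ 3.3989e-5)
√(b((103 + 28)*(-109 - 43)) + Y) = √((-179 + ((103 + 28)*(-109 - 43))² - 106*(103 + 28)*(-109 - 43)) + 1/29421) = √((-179 + (131*(-152))² - 13886*(-152)) + 1/29421) = √((-179 + (-19912)² - 106*(-19912)) + 1/29421) = √((-179 + 396487744 + 2110672) + 1/29421) = √(398598237 + 1/29421) = √(11727158730778/29421) = √38336081890913282/9807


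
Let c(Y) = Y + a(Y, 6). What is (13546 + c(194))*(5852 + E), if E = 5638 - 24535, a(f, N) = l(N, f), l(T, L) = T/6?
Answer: -179251345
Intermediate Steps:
l(T, L) = T/6 (l(T, L) = T*(1/6) = T/6)
a(f, N) = N/6
c(Y) = 1 + Y (c(Y) = Y + (1/6)*6 = Y + 1 = 1 + Y)
E = -18897
(13546 + c(194))*(5852 + E) = (13546 + (1 + 194))*(5852 - 18897) = (13546 + 195)*(-13045) = 13741*(-13045) = -179251345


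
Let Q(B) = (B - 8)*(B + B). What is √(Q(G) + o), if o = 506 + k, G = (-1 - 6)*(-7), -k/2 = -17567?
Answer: √39658 ≈ 199.14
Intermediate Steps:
k = 35134 (k = -2*(-17567) = 35134)
G = 49 (G = -7*(-7) = 49)
Q(B) = 2*B*(-8 + B) (Q(B) = (-8 + B)*(2*B) = 2*B*(-8 + B))
o = 35640 (o = 506 + 35134 = 35640)
√(Q(G) + o) = √(2*49*(-8 + 49) + 35640) = √(2*49*41 + 35640) = √(4018 + 35640) = √39658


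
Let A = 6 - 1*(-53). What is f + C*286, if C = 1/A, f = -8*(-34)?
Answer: 16334/59 ≈ 276.85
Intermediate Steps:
A = 59 (A = 6 + 53 = 59)
f = 272
C = 1/59 ≈ 0.016949
f + C*286 = 272 + (1/59)*286 = 272 + 286/59 = 16334/59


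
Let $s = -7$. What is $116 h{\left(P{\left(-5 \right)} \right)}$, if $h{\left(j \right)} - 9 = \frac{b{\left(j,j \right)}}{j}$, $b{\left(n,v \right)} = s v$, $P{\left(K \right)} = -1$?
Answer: $232$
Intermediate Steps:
$b{\left(n,v \right)} = - 7 v$
$h{\left(j \right)} = 2$ ($h{\left(j \right)} = 9 + \frac{\left(-7\right) j}{j} = 9 - 7 = 2$)
$116 h{\left(P{\left(-5 \right)} \right)} = 116 \cdot 2 = 232$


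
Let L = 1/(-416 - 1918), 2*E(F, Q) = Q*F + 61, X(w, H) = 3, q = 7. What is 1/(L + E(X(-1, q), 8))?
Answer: 1167/49597 ≈ 0.023530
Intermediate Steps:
E(F, Q) = 61/2 + F*Q/2 (E(F, Q) = (Q*F + 61)/2 = (F*Q + 61)/2 = (61 + F*Q)/2 = 61/2 + F*Q/2)
L = -1/2334 (L = 1/(-2334) = -1/2334 ≈ -0.00042845)
1/(L + E(X(-1, q), 8)) = 1/(-1/2334 + (61/2 + (½)*3*8)) = 1/(-1/2334 + (61/2 + 12)) = 1/(-1/2334 + 85/2) = 1/(49597/1167) = 1167/49597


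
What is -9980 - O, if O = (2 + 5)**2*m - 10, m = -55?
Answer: -7275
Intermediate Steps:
O = -2705 (O = (2 + 5)**2*(-55) - 10 = 7**2*(-55) - 10 = 49*(-55) - 10 = -2695 - 10 = -2705)
-9980 - O = -9980 - 1*(-2705) = -9980 + 2705 = -7275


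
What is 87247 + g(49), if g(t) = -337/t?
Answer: 4274766/49 ≈ 87240.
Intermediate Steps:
87247 + g(49) = 87247 - 337/49 = 4274766/49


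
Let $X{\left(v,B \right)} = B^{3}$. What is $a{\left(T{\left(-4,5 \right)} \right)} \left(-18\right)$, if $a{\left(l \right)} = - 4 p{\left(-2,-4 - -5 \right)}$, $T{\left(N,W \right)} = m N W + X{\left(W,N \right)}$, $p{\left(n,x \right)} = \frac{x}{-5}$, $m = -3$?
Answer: $- \frac{72}{5} \approx -14.4$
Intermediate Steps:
$p{\left(n,x \right)} = - \frac{x}{5}$ ($p{\left(n,x \right)} = x \left(- \frac{1}{5}\right) = - \frac{x}{5}$)
$T{\left(N,W \right)} = N^{3} - 3 N W$ ($T{\left(N,W \right)} = - 3 N W + N^{3} = N^{3} - 3 N W$)
$a{\left(l \right)} = \frac{4}{5}$ ($a{\left(l \right)} = - 4 \left(- \frac{-4 - -5}{5}\right) = - 4 \left(- \frac{-4 + 5}{5}\right) = - 4 \left(\left(- \frac{1}{5}\right) 1\right) = \left(-4\right) \left(- \frac{1}{5}\right) = \frac{4}{5}$)
$a{\left(T{\left(-4,5 \right)} \right)} \left(-18\right) = \frac{4}{5} \left(-18\right) = - \frac{72}{5}$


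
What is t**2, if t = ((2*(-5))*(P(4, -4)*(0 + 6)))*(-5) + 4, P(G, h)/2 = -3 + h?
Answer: 17606416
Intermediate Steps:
P(G, h) = -6 + 2*h (P(G, h) = 2*(-3 + h) = -6 + 2*h)
t = -4196 (t = ((2*(-5))*((-6 + 2*(-4))*(0 + 6)))*(-5) + 4 = -10*(-6 - 8)*6*(-5) + 4 = -(-140)*6*(-5) + 4 = -10*(-84)*(-5) + 4 = 840*(-5) + 4 = -4200 + 4 = -4196)
t**2 = (-4196)**2 = 17606416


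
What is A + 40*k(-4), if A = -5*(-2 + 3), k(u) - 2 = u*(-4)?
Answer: 715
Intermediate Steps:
k(u) = 2 - 4*u (k(u) = 2 + u*(-4) = 2 - 4*u)
A = -5 (A = -5*1 = -5)
A + 40*k(-4) = -5 + 40*(2 - 4*(-4)) = -5 + 40*(2 + 16) = -5 + 40*18 = -5 + 720 = 715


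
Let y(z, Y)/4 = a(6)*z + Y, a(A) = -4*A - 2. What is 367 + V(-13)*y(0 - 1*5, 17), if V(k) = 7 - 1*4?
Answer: 2131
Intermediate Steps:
V(k) = 3 (V(k) = 7 - 4 = 3)
a(A) = -2 - 4*A
y(z, Y) = -104*z + 4*Y (y(z, Y) = 4*((-2 - 4*6)*z + Y) = 4*((-2 - 24)*z + Y) = 4*(-26*z + Y) = 4*(Y - 26*z) = -104*z + 4*Y)
367 + V(-13)*y(0 - 1*5, 17) = 367 + 3*(-104*(0 - 1*5) + 4*17) = 367 + 3*(-104*(0 - 5) + 68) = 367 + 3*(-104*(-5) + 68) = 367 + 3*(520 + 68) = 367 + 3*588 = 367 + 1764 = 2131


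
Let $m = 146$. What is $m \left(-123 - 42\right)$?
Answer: $-24090$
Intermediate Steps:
$m \left(-123 - 42\right) = 146 \left(-123 - 42\right) = 146 \left(-165\right) = -24090$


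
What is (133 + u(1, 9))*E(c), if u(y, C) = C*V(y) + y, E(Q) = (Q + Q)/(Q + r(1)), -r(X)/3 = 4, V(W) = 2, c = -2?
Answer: 304/7 ≈ 43.429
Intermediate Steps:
r(X) = -12 (r(X) = -3*4 = -12)
E(Q) = 2*Q/(-12 + Q) (E(Q) = (Q + Q)/(Q - 12) = (2*Q)/(-12 + Q) = 2*Q/(-12 + Q))
u(y, C) = y + 2*C (u(y, C) = C*2 + y = 2*C + y = y + 2*C)
(133 + u(1, 9))*E(c) = (133 + (1 + 2*9))*(2*(-2)/(-12 - 2)) = (133 + (1 + 18))*(2*(-2)/(-14)) = (133 + 19)*(2*(-2)*(-1/14)) = 152*(2/7) = 304/7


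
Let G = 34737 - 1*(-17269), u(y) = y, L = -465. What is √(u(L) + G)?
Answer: √51541 ≈ 227.03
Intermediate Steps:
G = 52006 (G = 34737 + 17269 = 52006)
√(u(L) + G) = √(-465 + 52006) = √51541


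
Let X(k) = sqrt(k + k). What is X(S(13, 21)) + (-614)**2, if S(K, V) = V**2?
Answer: 376996 + 21*sqrt(2) ≈ 3.7703e+5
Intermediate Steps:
X(k) = sqrt(2)*sqrt(k) (X(k) = sqrt(2*k) = sqrt(2)*sqrt(k))
X(S(13, 21)) + (-614)**2 = sqrt(2)*sqrt(21**2) + (-614)**2 = sqrt(2)*sqrt(441) + 376996 = sqrt(2)*21 + 376996 = 21*sqrt(2) + 376996 = 376996 + 21*sqrt(2)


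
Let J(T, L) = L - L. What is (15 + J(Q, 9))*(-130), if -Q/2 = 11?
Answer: -1950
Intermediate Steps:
Q = -22 (Q = -2*11 = -22)
J(T, L) = 0
(15 + J(Q, 9))*(-130) = (15 + 0)*(-130) = 15*(-130) = -1950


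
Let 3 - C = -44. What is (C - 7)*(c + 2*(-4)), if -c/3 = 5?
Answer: -920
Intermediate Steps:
C = 47 (C = 3 - 1*(-44) = 3 + 44 = 47)
c = -15 (c = -3*5 = -15)
(C - 7)*(c + 2*(-4)) = (47 - 7)*(-15 + 2*(-4)) = 40*(-15 - 8) = 40*(-23) = -920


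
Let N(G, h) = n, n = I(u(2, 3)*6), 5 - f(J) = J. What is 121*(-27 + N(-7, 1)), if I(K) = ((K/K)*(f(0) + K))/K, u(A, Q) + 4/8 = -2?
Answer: -9559/3 ≈ -3186.3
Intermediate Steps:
u(A, Q) = -5/2 (u(A, Q) = -½ - 2 = -5/2)
f(J) = 5 - J
I(K) = (5 + K)/K (I(K) = ((K/K)*((5 - 1*0) + K))/K = (1*((5 + 0) + K))/K = (1*(5 + K))/K = (5 + K)/K)
n = ⅔ (n = (5 - 5/2*6)/((-5/2*6)) = (5 - 15)/(-15) = -1/15*(-10) = ⅔ ≈ 0.66667)
N(G, h) = ⅔
121*(-27 + N(-7, 1)) = 121*(-27 + ⅔) = 121*(-79/3) = -9559/3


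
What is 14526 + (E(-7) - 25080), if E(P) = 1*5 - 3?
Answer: -10552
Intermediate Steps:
E(P) = 2 (E(P) = 5 - 3 = 2)
14526 + (E(-7) - 25080) = 14526 + (2 - 25080) = 14526 - 25078 = -10552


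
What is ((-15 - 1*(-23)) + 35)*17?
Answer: 731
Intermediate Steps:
((-15 - 1*(-23)) + 35)*17 = ((-15 + 23) + 35)*17 = (8 + 35)*17 = 43*17 = 731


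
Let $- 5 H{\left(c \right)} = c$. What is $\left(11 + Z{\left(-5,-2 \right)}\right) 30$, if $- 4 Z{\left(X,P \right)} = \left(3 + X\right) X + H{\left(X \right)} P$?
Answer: $270$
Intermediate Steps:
$H{\left(c \right)} = - \frac{c}{5}$
$Z{\left(X,P \right)} = - \frac{X \left(3 + X\right)}{4} + \frac{P X}{20}$ ($Z{\left(X,P \right)} = - \frac{\left(3 + X\right) X + - \frac{X}{5} P}{4} = - \frac{X \left(3 + X\right) - \frac{P X}{5}}{4} = - \frac{X \left(3 + X\right)}{4} + \frac{P X}{20}$)
$\left(11 + Z{\left(-5,-2 \right)}\right) 30 = \left(11 + \frac{1}{20} \left(-5\right) \left(-15 - 2 - -25\right)\right) 30 = \left(11 + \frac{1}{20} \left(-5\right) \left(-15 - 2 + 25\right)\right) 30 = \left(11 + \frac{1}{20} \left(-5\right) 8\right) 30 = \left(11 - 2\right) 30 = 9 \cdot 30 = 270$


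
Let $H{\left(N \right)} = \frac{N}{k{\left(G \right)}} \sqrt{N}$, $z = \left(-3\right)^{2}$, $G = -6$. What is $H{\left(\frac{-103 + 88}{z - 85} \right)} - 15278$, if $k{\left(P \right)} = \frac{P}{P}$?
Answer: $-15278 + \frac{15 \sqrt{285}}{2888} \approx -15278.0$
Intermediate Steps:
$k{\left(P \right)} = 1$
$z = 9$
$H{\left(N \right)} = N^{\frac{3}{2}}$ ($H{\left(N \right)} = \frac{N}{1} \sqrt{N} = 1 N \sqrt{N} = N \sqrt{N} = N^{\frac{3}{2}}$)
$H{\left(\frac{-103 + 88}{z - 85} \right)} - 15278 = \left(\frac{-103 + 88}{9 - 85}\right)^{\frac{3}{2}} - 15278 = \left(- \frac{15}{-76}\right)^{\frac{3}{2}} - 15278 = \left(\left(-15\right) \left(- \frac{1}{76}\right)\right)^{\frac{3}{2}} - 15278 = \left(\frac{15}{76}\right)^{\frac{3}{2}} - 15278 = \frac{15 \sqrt{285}}{2888} - 15278 = -15278 + \frac{15 \sqrt{285}}{2888}$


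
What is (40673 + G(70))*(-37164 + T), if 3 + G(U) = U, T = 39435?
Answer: 92520540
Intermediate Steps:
G(U) = -3 + U
(40673 + G(70))*(-37164 + T) = (40673 + (-3 + 70))*(-37164 + 39435) = (40673 + 67)*2271 = 40740*2271 = 92520540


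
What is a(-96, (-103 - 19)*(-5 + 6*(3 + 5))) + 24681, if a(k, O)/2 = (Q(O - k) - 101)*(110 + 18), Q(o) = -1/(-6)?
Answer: -3397/3 ≈ -1132.3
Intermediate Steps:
Q(o) = ⅙ (Q(o) = -1*(-⅙) = ⅙)
a(k, O) = -77440/3 (a(k, O) = 2*((⅙ - 101)*(110 + 18)) = 2*(-605/6*128) = 2*(-38720/3) = -77440/3)
a(-96, (-103 - 19)*(-5 + 6*(3 + 5))) + 24681 = -77440/3 + 24681 = -3397/3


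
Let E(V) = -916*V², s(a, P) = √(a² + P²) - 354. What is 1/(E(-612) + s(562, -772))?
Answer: -1698429/582701535739768 - √227957/58852855109716568 ≈ -2.9148e-9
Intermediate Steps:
s(a, P) = -354 + √(P² + a²) (s(a, P) = √(P² + a²) - 354 = -354 + √(P² + a²))
1/(E(-612) + s(562, -772)) = 1/(-916*(-612)² + (-354 + √((-772)² + 562²))) = 1/(-916*374544 + (-354 + √(595984 + 315844))) = 1/(-343082304 + (-354 + √911828)) = 1/(-343082304 + (-354 + 2*√227957)) = 1/(-343082658 + 2*√227957)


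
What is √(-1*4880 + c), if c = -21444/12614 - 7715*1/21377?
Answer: I*√88744688768390941041/134824739 ≈ 69.872*I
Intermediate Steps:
c = -277862699/134824739 (c = -21444*1/12614 - 7715*1/21377 = -10722/6307 - 7715/21377 = -277862699/134824739 ≈ -2.0609)
√(-1*4880 + c) = √(-1*4880 - 277862699/134824739) = √(-4880 - 277862699/134824739) = √(-658222589019/134824739) = I*√88744688768390941041/134824739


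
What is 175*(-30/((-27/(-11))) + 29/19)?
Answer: -320075/171 ≈ -1871.8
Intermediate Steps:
175*(-30/((-27/(-11))) + 29/19) = 175*(-30/((-27*(-1/11))) + 29*(1/19)) = 175*(-30/27/11 + 29/19) = 175*(-30*11/27 + 29/19) = 175*(-110/9 + 29/19) = 175*(-1829/171) = -320075/171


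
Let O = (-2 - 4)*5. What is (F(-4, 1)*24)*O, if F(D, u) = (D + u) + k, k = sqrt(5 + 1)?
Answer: 2160 - 720*sqrt(6) ≈ 396.37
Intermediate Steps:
O = -30 (O = -6*5 = -30)
k = sqrt(6) ≈ 2.4495
F(D, u) = D + u + sqrt(6) (F(D, u) = (D + u) + sqrt(6) = D + u + sqrt(6))
(F(-4, 1)*24)*O = ((-4 + 1 + sqrt(6))*24)*(-30) = ((-3 + sqrt(6))*24)*(-30) = (-72 + 24*sqrt(6))*(-30) = 2160 - 720*sqrt(6)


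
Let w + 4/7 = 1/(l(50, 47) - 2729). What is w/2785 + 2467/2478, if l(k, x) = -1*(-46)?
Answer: 18430004779/18516000090 ≈ 0.99536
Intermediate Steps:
l(k, x) = 46
w = -10739/18781 (w = -4/7 + 1/(46 - 2729) = -4/7 + 1/(-2683) = -4/7 - 1/2683 = -10739/18781 ≈ -0.57180)
w/2785 + 2467/2478 = -10739/18781/2785 + 2467/2478 = -10739/18781*1/2785 + 2467*(1/2478) = -10739/52305085 + 2467/2478 = 18430004779/18516000090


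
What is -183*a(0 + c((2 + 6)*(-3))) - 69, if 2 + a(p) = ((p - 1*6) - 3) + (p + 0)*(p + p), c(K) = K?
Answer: -204480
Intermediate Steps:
a(p) = -11 + p + 2*p**2 (a(p) = -2 + (((p - 1*6) - 3) + (p + 0)*(p + p)) = -2 + (((p - 6) - 3) + p*(2*p)) = -2 + (((-6 + p) - 3) + 2*p**2) = -2 + ((-9 + p) + 2*p**2) = -2 + (-9 + p + 2*p**2) = -11 + p + 2*p**2)
-183*a(0 + c((2 + 6)*(-3))) - 69 = -183*(-11 + (0 + (2 + 6)*(-3)) + 2*(0 + (2 + 6)*(-3))**2) - 69 = -183*(-11 + (0 + 8*(-3)) + 2*(0 + 8*(-3))**2) - 69 = -183*(-11 + (0 - 24) + 2*(0 - 24)**2) - 69 = -183*(-11 - 24 + 2*(-24)**2) - 69 = -183*(-11 - 24 + 2*576) - 69 = -183*(-11 - 24 + 1152) - 69 = -183*1117 - 69 = -204411 - 69 = -204480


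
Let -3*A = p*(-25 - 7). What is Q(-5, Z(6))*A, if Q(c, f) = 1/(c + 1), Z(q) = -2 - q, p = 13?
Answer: -104/3 ≈ -34.667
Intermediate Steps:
A = 416/3 (A = -13*(-25 - 7)/3 = -13*(-32)/3 = -⅓*(-416) = 416/3 ≈ 138.67)
Q(c, f) = 1/(1 + c)
Q(-5, Z(6))*A = (416/3)/(1 - 5) = (416/3)/(-4) = -¼*416/3 = -104/3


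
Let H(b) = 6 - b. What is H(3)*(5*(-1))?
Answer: -15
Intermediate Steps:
H(3)*(5*(-1)) = (6 - 1*3)*(5*(-1)) = (6 - 3)*(-5) = 3*(-5) = -15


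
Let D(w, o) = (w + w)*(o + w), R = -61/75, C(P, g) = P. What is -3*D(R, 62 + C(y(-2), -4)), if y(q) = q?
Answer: 541558/1875 ≈ 288.83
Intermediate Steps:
R = -61/75 (R = -61*1/75 = -61/75 ≈ -0.81333)
D(w, o) = 2*w*(o + w) (D(w, o) = (2*w)*(o + w) = 2*w*(o + w))
-3*D(R, 62 + C(y(-2), -4)) = -6*(-61)*((62 - 2) - 61/75)/75 = -6*(-61)*(60 - 61/75)/75 = -6*(-61)*4439/(75*75) = -3*(-541558/5625) = 541558/1875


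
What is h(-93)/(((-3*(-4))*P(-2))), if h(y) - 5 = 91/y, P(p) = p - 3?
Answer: -187/2790 ≈ -0.067025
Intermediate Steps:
P(p) = -3 + p
h(y) = 5 + 91/y
h(-93)/(((-3*(-4))*P(-2))) = (5 + 91/(-93))/(((-3*(-4))*(-3 - 2))) = (5 + 91*(-1/93))/((12*(-5))) = (5 - 91/93)/(-60) = (374/93)*(-1/60) = -187/2790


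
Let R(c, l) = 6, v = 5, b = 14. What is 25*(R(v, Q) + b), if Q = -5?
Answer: 500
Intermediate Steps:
25*(R(v, Q) + b) = 25*(6 + 14) = 25*20 = 500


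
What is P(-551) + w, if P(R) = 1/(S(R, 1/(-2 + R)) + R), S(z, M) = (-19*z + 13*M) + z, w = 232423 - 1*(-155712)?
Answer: 2010515236183/5179938 ≈ 3.8814e+5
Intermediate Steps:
w = 388135 (w = 232423 + 155712 = 388135)
S(z, M) = -18*z + 13*M
P(R) = 1/(-17*R + 13/(-2 + R)) (P(R) = 1/((-18*R + 13/(-2 + R)) + R) = 1/(-17*R + 13/(-2 + R)))
P(-551) + w = (2 - 1*(-551))/(-13 + 17*(-551)*(-2 - 551)) + 388135 = (2 + 551)/(-13 + 17*(-551)*(-553)) + 388135 = 553/(-13 + 5179951) + 388135 = 553/5179938 + 388135 = 2010515236183/5179938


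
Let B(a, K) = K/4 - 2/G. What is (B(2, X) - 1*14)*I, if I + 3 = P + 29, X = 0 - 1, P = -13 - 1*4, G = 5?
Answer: -2637/20 ≈ -131.85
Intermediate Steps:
P = -17 (P = -13 - 4 = -17)
X = -1
B(a, K) = -2/5 + K/4 (B(a, K) = K/4 - 2/5 = -2/5 + K/4)
I = 9 (I = -3 + (-17 + 29) = -3 + 12 = 9)
(B(2, X) - 1*14)*I = ((-2/5 + (1/4)*(-1)) - 1*14)*9 = ((-2/5 - 1/4) - 14)*9 = (-13/20 - 14)*9 = -293/20*9 = -2637/20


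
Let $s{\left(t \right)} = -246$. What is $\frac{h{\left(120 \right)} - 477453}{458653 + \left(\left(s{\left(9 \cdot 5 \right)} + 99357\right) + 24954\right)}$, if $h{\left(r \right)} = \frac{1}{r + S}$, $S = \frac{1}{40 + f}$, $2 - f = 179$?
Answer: $- \frac{3924424865}{4789650601} \approx -0.81936$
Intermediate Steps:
$f = -177$ ($f = 2 - 179 = -177$)
$S = - \frac{1}{137}$ ($S = \frac{1}{40 - 177} = \frac{1}{-137} = - \frac{1}{137} \approx -0.0072993$)
$h{\left(r \right)} = \frac{1}{- \frac{1}{137} + r}$ ($h{\left(r \right)} = \frac{1}{r - \frac{1}{137}} = \frac{1}{- \frac{1}{137} + r}$)
$\frac{h{\left(120 \right)} - 477453}{458653 + \left(\left(s{\left(9 \cdot 5 \right)} + 99357\right) + 24954\right)} = \frac{\frac{137}{-1 + 137 \cdot 120} - 477453}{458653 + \left(\left(-246 + 99357\right) + 24954\right)} = \frac{\frac{137}{-1 + 16440} - 477453}{458653 + \left(99111 + 24954\right)} = \frac{\frac{137}{16439} - 477453}{458653 + 124065} = \frac{137 \cdot \frac{1}{16439} - 477453}{582718} = \left(\frac{137}{16439} - 477453\right) \frac{1}{582718} = \left(- \frac{7848849730}{16439}\right) \frac{1}{582718} = - \frac{3924424865}{4789650601}$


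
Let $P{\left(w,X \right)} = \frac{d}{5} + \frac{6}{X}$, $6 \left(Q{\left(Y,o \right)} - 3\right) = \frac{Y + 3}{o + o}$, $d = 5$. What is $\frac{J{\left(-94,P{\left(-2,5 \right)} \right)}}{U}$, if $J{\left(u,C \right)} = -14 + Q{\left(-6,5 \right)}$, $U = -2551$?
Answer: $\frac{221}{51020} \approx 0.0043316$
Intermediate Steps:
$Q{\left(Y,o \right)} = 3 + \frac{3 + Y}{12 o}$ ($Q{\left(Y,o \right)} = 3 + \frac{\left(Y + 3\right) \frac{1}{o + o}}{6} = 3 + \frac{\left(3 + Y\right) \frac{1}{2 o}}{6} = 3 + \frac{\frac{1}{2} \frac{1}{o} \left(3 + Y\right)}{6} = 3 + \frac{3 + Y}{12 o}$)
$P{\left(w,X \right)} = 1 + \frac{6}{X}$ ($P{\left(w,X \right)} = \frac{5}{5} + \frac{6}{X} = 5 \cdot \frac{1}{5} + \frac{6}{X} = 1 + \frac{6}{X}$)
$J{\left(u,C \right)} = - \frac{221}{20}$ ($J{\left(u,C \right)} = -14 + \frac{3 - 6 + 36 \cdot 5}{12 \cdot 5} = -14 + \frac{1}{12} \cdot \frac{1}{5} \left(3 - 6 + 180\right) = -14 + \frac{1}{12} \cdot \frac{1}{5} \cdot 177 = -14 + \frac{59}{20} = - \frac{221}{20}$)
$\frac{J{\left(-94,P{\left(-2,5 \right)} \right)}}{U} = - \frac{221}{20 \left(-2551\right)} = \left(- \frac{221}{20}\right) \left(- \frac{1}{2551}\right) = \frac{221}{51020}$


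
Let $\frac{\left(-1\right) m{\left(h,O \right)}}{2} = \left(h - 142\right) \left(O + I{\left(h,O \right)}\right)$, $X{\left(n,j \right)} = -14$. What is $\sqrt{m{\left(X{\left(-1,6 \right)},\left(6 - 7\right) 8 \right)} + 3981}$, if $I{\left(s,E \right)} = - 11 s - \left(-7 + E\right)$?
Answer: $\sqrt{54213} \approx 232.84$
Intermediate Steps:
$I{\left(s,E \right)} = 7 - E - 11 s$
$m{\left(h,O \right)} = - 2 \left(-142 + h\right) \left(7 - 11 h\right)$ ($m{\left(h,O \right)} = - 2 \left(h - 142\right) \left(O - \left(-7 + O + 11 h\right)\right) = - 2 \left(-142 + h\right) \left(7 - 11 h\right)$)
$\sqrt{m{\left(X{\left(-1,6 \right)},\left(6 - 7\right) 8 \right)} + 3981} = \sqrt{\left(1988 - -43932 + 22 \left(-14\right)^{2}\right) + 3981} = \sqrt{\left(1988 + 43932 + 22 \cdot 196\right) + 3981} = \sqrt{\left(1988 + 43932 + 4312\right) + 3981} = \sqrt{50232 + 3981} = \sqrt{54213}$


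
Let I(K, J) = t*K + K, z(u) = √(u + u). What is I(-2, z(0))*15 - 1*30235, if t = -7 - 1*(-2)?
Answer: -30115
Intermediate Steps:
z(u) = √2*√u (z(u) = √(2*u) = √2*√u)
t = -5 (t = -7 + 2 = -5)
I(K, J) = -4*K (I(K, J) = -5*K + K = -4*K)
I(-2, z(0))*15 - 1*30235 = -4*(-2)*15 - 1*30235 = 8*15 - 30235 = 120 - 30235 = -30115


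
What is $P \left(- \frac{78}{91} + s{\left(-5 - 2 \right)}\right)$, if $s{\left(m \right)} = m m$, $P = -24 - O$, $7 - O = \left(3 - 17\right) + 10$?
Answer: $-1685$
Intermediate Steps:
$O = 11$ ($O = 7 - \left(\left(3 - 17\right) + 10\right) = 7 - \left(-14 + 10\right) = 7 - -4 = 7 + 4 = 11$)
$P = -35$ ($P = -24 - 11 = -35$)
$s{\left(m \right)} = m^{2}$
$P \left(- \frac{78}{91} + s{\left(-5 - 2 \right)}\right) = - 35 \left(- \frac{78}{91} + \left(-5 - 2\right)^{2}\right) = - 35 \left(\left(-78\right) \frac{1}{91} + \left(-7\right)^{2}\right) = - 35 \left(- \frac{6}{7} + 49\right) = \left(-35\right) \frac{337}{7} = -1685$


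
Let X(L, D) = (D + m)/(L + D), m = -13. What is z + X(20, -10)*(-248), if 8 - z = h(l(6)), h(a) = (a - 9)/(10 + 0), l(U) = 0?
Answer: 5793/10 ≈ 579.30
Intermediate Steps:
X(L, D) = (-13 + D)/(D + L) (X(L, D) = (D - 13)/(L + D) = (-13 + D)/(D + L))
h(a) = -9/10 + a/10 (h(a) = (-9 + a)/10 = (-9 + a)*(⅒) = -9/10 + a/10)
z = 89/10 (z = 8 - (-9/10 + (⅒)*0) = 8 - (-9/10 + 0) = 8 - 1*(-9/10) = 8 + 9/10 = 89/10 ≈ 8.9000)
z + X(20, -10)*(-248) = 89/10 + ((-13 - 10)/(-10 + 20))*(-248) = 89/10 + (-23/10)*(-248) = 89/10 + ((⅒)*(-23))*(-248) = 89/10 - 23/10*(-248) = 89/10 + 2852/5 = 5793/10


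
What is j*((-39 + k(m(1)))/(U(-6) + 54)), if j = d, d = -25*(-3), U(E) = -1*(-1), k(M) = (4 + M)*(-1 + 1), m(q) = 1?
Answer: -585/11 ≈ -53.182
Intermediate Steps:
k(M) = 0 (k(M) = (4 + M)*0 = 0)
U(E) = 1
d = 75
j = 75
j*((-39 + k(m(1)))/(U(-6) + 54)) = 75*((-39 + 0)/(1 + 54)) = 75*(-39/55) = -585/11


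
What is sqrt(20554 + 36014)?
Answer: 2*sqrt(14142) ≈ 237.84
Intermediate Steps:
sqrt(20554 + 36014) = sqrt(56568) = 2*sqrt(14142)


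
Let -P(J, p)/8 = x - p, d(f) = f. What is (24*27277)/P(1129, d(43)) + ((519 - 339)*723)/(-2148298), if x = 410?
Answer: -87922567509/394212683 ≈ -223.03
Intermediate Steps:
P(J, p) = -3280 + 8*p (P(J, p) = -8*(410 - p) = -3280 + 8*p)
(24*27277)/P(1129, d(43)) + ((519 - 339)*723)/(-2148298) = (24*27277)/(-3280 + 8*43) + ((519 - 339)*723)/(-2148298) = 654648/(-3280 + 344) + (180*723)*(-1/2148298) = 654648/(-2936) + 130140*(-1/2148298) = 654648*(-1/2936) - 65070/1074149 = -81831/367 - 65070/1074149 = -87922567509/394212683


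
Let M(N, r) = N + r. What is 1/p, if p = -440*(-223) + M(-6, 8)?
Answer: 1/98122 ≈ 1.0191e-5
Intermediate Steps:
p = 98122 (p = -440*(-223) + (-6 + 8) = 98120 + 2 = 98122)
1/p = 1/98122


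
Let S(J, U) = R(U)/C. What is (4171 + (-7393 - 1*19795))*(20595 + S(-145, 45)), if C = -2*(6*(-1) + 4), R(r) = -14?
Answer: -947909111/2 ≈ -4.7395e+8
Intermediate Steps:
C = 4 (C = -2*(-6 + 4) = -2*(-2) = 4)
S(J, U) = -7/2 (S(J, U) = -14/4 = -14*¼ = -7/2)
(4171 + (-7393 - 1*19795))*(20595 + S(-145, 45)) = (4171 + (-7393 - 1*19795))*(20595 - 7/2) = (4171 + (-7393 - 19795))*(41183/2) = (4171 - 27188)*(41183/2) = -23017*41183/2 = -947909111/2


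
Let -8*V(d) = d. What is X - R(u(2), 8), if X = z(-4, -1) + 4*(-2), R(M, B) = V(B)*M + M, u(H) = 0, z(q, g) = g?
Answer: -9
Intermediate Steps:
V(d) = -d/8
R(M, B) = M - B*M/8 (R(M, B) = (-B/8)*M + M = -B*M/8 + M = M - B*M/8)
X = -9 (X = -1 + 4*(-2) = -1 - 8 = -9)
X - R(u(2), 8) = -9 - 0*(8 - 1*8)/8 = -9 - 0*(8 - 8)/8 = -9 - 0*0/8 = -9 - 1*0 = -9 + 0 = -9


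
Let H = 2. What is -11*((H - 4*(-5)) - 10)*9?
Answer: -1188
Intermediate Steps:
-11*((H - 4*(-5)) - 10)*9 = -11*((2 - 4*(-5)) - 10)*9 = -11*((2 + 20) - 10)*9 = -11*(22 - 10)*9 = -11*12*9 = -132*9 = -1188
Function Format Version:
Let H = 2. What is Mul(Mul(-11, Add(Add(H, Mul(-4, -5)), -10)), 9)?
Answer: -1188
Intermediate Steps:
Mul(Mul(-11, Add(Add(H, Mul(-4, -5)), -10)), 9) = Mul(Mul(-11, Add(Add(2, Mul(-4, -5)), -10)), 9) = Mul(Mul(-11, Add(Add(2, 20), -10)), 9) = Mul(Mul(-11, Add(22, -10)), 9) = Mul(Mul(-11, 12), 9) = Mul(-132, 9) = -1188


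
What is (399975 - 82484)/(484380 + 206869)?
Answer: 317491/691249 ≈ 0.45930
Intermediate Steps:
(399975 - 82484)/(484380 + 206869) = 317491/691249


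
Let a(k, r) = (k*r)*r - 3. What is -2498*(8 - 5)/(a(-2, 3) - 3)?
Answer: 1249/4 ≈ 312.25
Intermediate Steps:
a(k, r) = -3 + k*r**2 (a(k, r) = k*r**2 - 3 = -3 + k*r**2)
-2498*(8 - 5)/(a(-2, 3) - 3) = -2498*(8 - 5)/((-3 - 2*3**2) - 3) = -7494/((-3 - 2*9) - 3) = -7494/((-3 - 18) - 3) = -7494/(-21 - 3) = -7494/(-24) = -7494*(-1)/24 = -2498*(-1/8) = 1249/4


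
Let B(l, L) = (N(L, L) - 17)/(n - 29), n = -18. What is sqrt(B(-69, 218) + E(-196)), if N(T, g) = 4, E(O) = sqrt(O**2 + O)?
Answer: sqrt(611 + 30926*sqrt(195))/47 ≈ 13.992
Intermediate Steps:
E(O) = sqrt(O + O**2)
B(l, L) = 13/47 (B(l, L) = (4 - 17)/(-18 - 29) = -13/(-47) = -13*(-1/47) = 13/47)
sqrt(B(-69, 218) + E(-196)) = sqrt(13/47 + sqrt(-196*(1 - 196))) = sqrt(13/47 + sqrt(-196*(-195))) = sqrt(13/47 + sqrt(38220)) = sqrt(13/47 + 14*sqrt(195))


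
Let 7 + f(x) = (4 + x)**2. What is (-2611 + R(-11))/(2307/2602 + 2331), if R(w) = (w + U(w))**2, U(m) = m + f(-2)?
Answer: -1722524/2022523 ≈ -0.85167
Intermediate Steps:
f(x) = -7 + (4 + x)**2
U(m) = -3 + m (U(m) = m + (-7 + (4 - 2)**2) = m + (-7 + 2**2) = m + (-7 + 4) = m - 3 = -3 + m)
R(w) = (-3 + 2*w)**2 (R(w) = (w + (-3 + w))**2 = (-3 + 2*w)**2)
(-2611 + R(-11))/(2307/2602 + 2331) = (-2611 + (-3 + 2*(-11))**2)/(2307/2602 + 2331) = (-2611 + (-3 - 22)**2)/(2307*(1/2602) + 2331) = (-2611 + (-25)**2)/(2307/2602 + 2331) = (-2611 + 625)/(6067569/2602) = -1986*2602/6067569 = -1722524/2022523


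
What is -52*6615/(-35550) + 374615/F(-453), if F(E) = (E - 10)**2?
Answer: 967291243/84675755 ≈ 11.423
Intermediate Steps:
F(E) = (-10 + E)**2
-52*6615/(-35550) + 374615/F(-453) = -52*6615/(-35550) + 374615/((-10 - 453)**2) = -343980*(-1/35550) + 374615/((-463)**2) = 3822/395 + 374615/214369 = 967291243/84675755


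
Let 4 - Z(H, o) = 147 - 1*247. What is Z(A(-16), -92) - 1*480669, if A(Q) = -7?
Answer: -480565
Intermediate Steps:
Z(H, o) = 104 (Z(H, o) = 4 - (147 - 1*247) = 4 - (147 - 247) = 4 - 1*(-100) = 4 + 100 = 104)
Z(A(-16), -92) - 1*480669 = 104 - 1*480669 = 104 - 480669 = -480565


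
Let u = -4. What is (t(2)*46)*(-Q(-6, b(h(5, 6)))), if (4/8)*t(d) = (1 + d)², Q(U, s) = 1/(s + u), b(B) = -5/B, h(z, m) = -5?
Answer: 276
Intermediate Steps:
Q(U, s) = 1/(-4 + s) (Q(U, s) = 1/(s - 4) = 1/(-4 + s))
t(d) = 2*(1 + d)²
(t(2)*46)*(-Q(-6, b(h(5, 6)))) = ((2*(1 + 2)²)*46)*(-1/(-4 - 5/(-5))) = ((2*3²)*46)*(-1/(-4 - 5*(-⅕))) = ((2*9)*46)*(-1/(-4 + 1)) = (18*46)*(-1/(-3)) = 828*(-1*(-⅓)) = 828*(⅓) = 276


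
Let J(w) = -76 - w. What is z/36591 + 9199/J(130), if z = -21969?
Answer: -113708741/2512582 ≈ -45.256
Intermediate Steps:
z/36591 + 9199/J(130) = -21969/36591 + 9199/(-76 - 1*130) = -21969*1/36591 + 9199/(-76 - 130) = -7323/12197 + 9199/(-206) = -7323/12197 + 9199*(-1/206) = -7323/12197 - 9199/206 = -113708741/2512582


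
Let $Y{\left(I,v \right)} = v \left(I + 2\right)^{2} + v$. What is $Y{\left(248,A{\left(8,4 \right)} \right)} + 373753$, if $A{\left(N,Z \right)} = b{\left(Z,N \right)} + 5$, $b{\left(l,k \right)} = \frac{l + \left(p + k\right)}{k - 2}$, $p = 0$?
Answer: $811260$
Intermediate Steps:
$b{\left(l,k \right)} = \frac{k + l}{-2 + k}$ ($b{\left(l,k \right)} = \frac{l + \left(0 + k\right)}{k - 2} = \frac{l + k}{-2 + k} = \frac{k + l}{-2 + k}$)
$A{\left(N,Z \right)} = 5 + \frac{N + Z}{-2 + N}$ ($A{\left(N,Z \right)} = \frac{N + Z}{-2 + N} + 5 = 5 + \frac{N + Z}{-2 + N}$)
$Y{\left(I,v \right)} = v + v \left(2 + I\right)^{2}$ ($Y{\left(I,v \right)} = v \left(2 + I\right)^{2} + v = v + v \left(2 + I\right)^{2}$)
$Y{\left(248,A{\left(8,4 \right)} \right)} + 373753 = \frac{-10 + 4 + 6 \cdot 8}{-2 + 8} \left(1 + \left(2 + 248\right)^{2}\right) + 373753 = \frac{-10 + 4 + 48}{6} \left(1 + 250^{2}\right) + 373753 = \frac{1}{6} \cdot 42 \left(1 + 62500\right) + 373753 = 7 \cdot 62501 + 373753 = 437507 + 373753 = 811260$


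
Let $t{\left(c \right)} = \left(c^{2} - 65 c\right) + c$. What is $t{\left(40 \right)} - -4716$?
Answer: $3756$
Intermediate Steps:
$t{\left(c \right)} = c^{2} - 64 c$
$t{\left(40 \right)} - -4716 = 40 \left(-64 + 40\right) - -4716 = 40 \left(-24\right) + 4716 = -960 + 4716 = 3756$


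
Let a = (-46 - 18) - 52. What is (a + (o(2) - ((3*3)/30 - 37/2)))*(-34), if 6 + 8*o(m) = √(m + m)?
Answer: 16711/5 ≈ 3342.2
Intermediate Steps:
a = -116 (a = -64 - 52 = -116)
o(m) = -¾ + √2*√m/8 (o(m) = -¾ + √(m + m)/8 = -¾ + √(2*m)/8 = -¾ + (√2*√m)/8 = -¾ + √2*√m/8)
(a + (o(2) - ((3*3)/30 - 37/2)))*(-34) = (-116 + ((-¾ + √2*√2/8) - ((3*3)/30 - 37/2)))*(-34) = (-116 + ((-¾ + ¼) - (9*(1/30) - 37*½)))*(-34) = (-116 + (-½ - (3/10 - 37/2)))*(-34) = (-116 + (-½ - 1*(-91/5)))*(-34) = (-116 + (-½ + 91/5))*(-34) = (-116 + 177/10)*(-34) = -983/10*(-34) = 16711/5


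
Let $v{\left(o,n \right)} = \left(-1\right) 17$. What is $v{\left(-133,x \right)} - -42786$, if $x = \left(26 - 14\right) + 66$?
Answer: $42769$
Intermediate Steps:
$x = 78$ ($x = 12 + 66 = 78$)
$v{\left(o,n \right)} = -17$
$v{\left(-133,x \right)} - -42786 = -17 - -42786 = -17 + 42786 = 42769$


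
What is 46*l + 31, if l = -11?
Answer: -475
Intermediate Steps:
46*l + 31 = 46*(-11) + 31 = -506 + 31 = -475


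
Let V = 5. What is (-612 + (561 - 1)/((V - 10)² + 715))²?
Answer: 511483456/1369 ≈ 3.7362e+5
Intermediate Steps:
(-612 + (561 - 1)/((V - 10)² + 715))² = (-612 + (561 - 1)/((5 - 10)² + 715))² = (-612 + 560/((-5)² + 715))² = (-612 + 560/(25 + 715))² = (-612 + 560/740)² = (-612 + 560*(1/740))² = (-612 + 28/37)² = (-22616/37)² = 511483456/1369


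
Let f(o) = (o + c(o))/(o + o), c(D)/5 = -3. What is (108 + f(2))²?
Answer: 175561/16 ≈ 10973.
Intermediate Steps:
c(D) = -15 (c(D) = 5*(-3) = -15)
f(o) = (-15 + o)/(2*o) (f(o) = (o - 15)/(o + o) = (-15 + o)/((2*o)) = (-15 + o)*(1/(2*o)) = (-15 + o)/(2*o))
(108 + f(2))² = (108 + (½)*(-15 + 2)/2)² = (108 + (½)*(½)*(-13))² = (108 - 13/4)² = (419/4)² = 175561/16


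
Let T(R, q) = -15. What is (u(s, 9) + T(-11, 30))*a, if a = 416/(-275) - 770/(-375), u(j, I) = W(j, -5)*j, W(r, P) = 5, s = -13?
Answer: -7136/165 ≈ -43.248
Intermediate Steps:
u(j, I) = 5*j
a = 446/825 (a = 416*(-1/275) - 770*(-1/375) = -416/275 + 154/75 = 446/825 ≈ 0.54061)
(u(s, 9) + T(-11, 30))*a = (5*(-13) - 15)*(446/825) = (-65 - 15)*(446/825) = -80*446/825 = -7136/165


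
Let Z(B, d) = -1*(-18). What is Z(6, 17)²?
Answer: 324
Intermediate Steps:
Z(B, d) = 18
Z(6, 17)² = 18² = 324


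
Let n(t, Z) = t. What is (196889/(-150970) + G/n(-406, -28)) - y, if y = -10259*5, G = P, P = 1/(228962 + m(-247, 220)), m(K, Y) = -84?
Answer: 359794677935873589/7014403466980 ≈ 51294.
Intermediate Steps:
P = 1/228878 (P = 1/(228962 - 84) = 1/228878 ≈ 4.3691e-6)
G = 1/228878 ≈ 4.3691e-6
y = -51295
(196889/(-150970) + G/n(-406, -28)) - y = (196889/(-150970) + (1/228878)/(-406)) - 1*(-51295) = (196889*(-1/150970) + (1/228878)*(-1/406)) + 51295 = (-196889/150970 - 1/92924468) + 51295 = -9147902865511/7014403466980 + 51295 = 359794677935873589/7014403466980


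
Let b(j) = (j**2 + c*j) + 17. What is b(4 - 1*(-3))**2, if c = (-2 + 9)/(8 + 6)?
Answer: 19321/4 ≈ 4830.3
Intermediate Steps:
c = 1/2 (c = 7/14 = 7*(1/14) = 1/2 ≈ 0.50000)
b(j) = 17 + j**2 + j/2 (b(j) = (j**2 + j/2) + 17 = 17 + j**2 + j/2)
b(4 - 1*(-3))**2 = (17 + (4 - 1*(-3))**2 + (4 - 1*(-3))/2)**2 = (17 + (4 + 3)**2 + (4 + 3)/2)**2 = (17 + 7**2 + (1/2)*7)**2 = (17 + 49 + 7/2)**2 = (139/2)**2 = 19321/4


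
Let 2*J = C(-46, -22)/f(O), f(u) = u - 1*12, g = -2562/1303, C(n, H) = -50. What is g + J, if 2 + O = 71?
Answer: -178609/74271 ≈ -2.4048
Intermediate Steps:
O = 69 (O = -2 + 71 = 69)
g = -2562/1303 (g = -2562*1/1303 = -2562/1303 ≈ -1.9662)
f(u) = -12 + u (f(u) = u - 12 = -12 + u)
J = -25/57 (J = (-50/(-12 + 69))/2 = (-50/57)/2 = (-50*1/57)/2 = (1/2)*(-50/57) = -25/57 ≈ -0.43860)
g + J = -2562/1303 - 25/57 = -178609/74271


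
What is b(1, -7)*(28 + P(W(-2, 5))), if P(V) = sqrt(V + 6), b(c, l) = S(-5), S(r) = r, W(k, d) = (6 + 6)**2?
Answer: -140 - 25*sqrt(6) ≈ -201.24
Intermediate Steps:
W(k, d) = 144 (W(k, d) = 12**2 = 144)
b(c, l) = -5
P(V) = sqrt(6 + V)
b(1, -7)*(28 + P(W(-2, 5))) = -5*(28 + sqrt(6 + 144)) = -5*(28 + sqrt(150)) = -5*(28 + 5*sqrt(6)) = -140 - 25*sqrt(6)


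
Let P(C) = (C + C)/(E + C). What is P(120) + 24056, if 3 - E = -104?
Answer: 5460952/227 ≈ 24057.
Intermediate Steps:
E = 107 (E = 3 - 1*(-104) = 3 + 104 = 107)
P(C) = 2*C/(107 + C) (P(C) = (C + C)/(107 + C) = (2*C)/(107 + C) = 2*C/(107 + C))
P(120) + 24056 = 2*120/(107 + 120) + 24056 = 2*120/227 + 24056 = 2*120*(1/227) + 24056 = 240/227 + 24056 = 5460952/227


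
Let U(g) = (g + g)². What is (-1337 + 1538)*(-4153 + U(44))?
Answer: 721791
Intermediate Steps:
U(g) = 4*g² (U(g) = (2*g)² = 4*g²)
(-1337 + 1538)*(-4153 + U(44)) = (-1337 + 1538)*(-4153 + 4*44²) = 201*(-4153 + 4*1936) = 201*(-4153 + 7744) = 201*3591 = 721791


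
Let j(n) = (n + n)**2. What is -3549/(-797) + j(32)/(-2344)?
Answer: 631793/233521 ≈ 2.7055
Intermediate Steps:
j(n) = 4*n**2 (j(n) = (2*n)**2 = 4*n**2)
-3549/(-797) + j(32)/(-2344) = -3549/(-797) + (4*32**2)/(-2344) = -3549*(-1/797) + (4*1024)*(-1/2344) = 3549/797 + 4096*(-1/2344) = 3549/797 - 512/293 = 631793/233521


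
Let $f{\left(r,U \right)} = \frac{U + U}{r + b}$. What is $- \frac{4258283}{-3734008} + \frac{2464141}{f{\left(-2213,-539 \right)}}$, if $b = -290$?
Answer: $\frac{11515206737435229}{2012630312} \approx 5.7215 \cdot 10^{6}$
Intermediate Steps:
$f{\left(r,U \right)} = \frac{2 U}{-290 + r}$ ($f{\left(r,U \right)} = \frac{U + U}{r - 290} = \frac{2 U}{-290 + r}$)
$- \frac{4258283}{-3734008} + \frac{2464141}{f{\left(-2213,-539 \right)}} = - \frac{4258283}{-3734008} + \frac{2464141}{2 \left(-539\right) \frac{1}{-290 - 2213}} = \left(-4258283\right) \left(- \frac{1}{3734008}\right) + \frac{2464141}{2 \left(-539\right) \frac{1}{-2503}} = \frac{4258283}{3734008} + \frac{2464141}{2 \left(-539\right) \left(- \frac{1}{2503}\right)} = \frac{4258283}{3734008} + \frac{2464141}{\frac{1078}{2503}} = \frac{4258283}{3734008} + 2464141 \cdot \frac{2503}{1078} = \frac{4258283}{3734008} + \frac{6167744923}{1078} = \frac{11515206737435229}{2012630312}$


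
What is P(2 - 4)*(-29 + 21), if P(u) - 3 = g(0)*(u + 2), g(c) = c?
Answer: -24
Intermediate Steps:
P(u) = 3 (P(u) = 3 + 0*(u + 2) = 3 + 0*(2 + u) = 3 + 0 = 3)
P(2 - 4)*(-29 + 21) = 3*(-29 + 21) = 3*(-8) = -24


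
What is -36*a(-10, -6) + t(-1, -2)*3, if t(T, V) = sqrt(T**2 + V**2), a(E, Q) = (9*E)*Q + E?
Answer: -19080 + 3*sqrt(5) ≈ -19073.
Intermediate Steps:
a(E, Q) = E + 9*E*Q (a(E, Q) = 9*E*Q + E = E + 9*E*Q)
-36*a(-10, -6) + t(-1, -2)*3 = -(-360)*(1 + 9*(-6)) + sqrt((-1)**2 + (-2)**2)*3 = -(-360)*(1 - 54) + sqrt(1 + 4)*3 = -(-360)*(-53) + sqrt(5)*3 = -36*530 + 3*sqrt(5) = -19080 + 3*sqrt(5)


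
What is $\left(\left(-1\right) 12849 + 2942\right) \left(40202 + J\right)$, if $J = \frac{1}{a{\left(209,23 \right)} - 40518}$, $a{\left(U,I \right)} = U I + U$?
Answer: $- \frac{14139779649521}{35502} \approx -3.9828 \cdot 10^{8}$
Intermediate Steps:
$a{\left(U,I \right)} = U + I U$ ($a{\left(U,I \right)} = I U + U = U + I U$)
$J = - \frac{1}{35502}$ ($J = \frac{1}{209 \left(1 + 23\right) - 40518} = \frac{1}{209 \cdot 24 - 40518} = \frac{1}{5016 - 40518} = \frac{1}{-35502} = - \frac{1}{35502} \approx -2.8167 \cdot 10^{-5}$)
$\left(\left(-1\right) 12849 + 2942\right) \left(40202 + J\right) = \left(\left(-1\right) 12849 + 2942\right) \left(40202 - \frac{1}{35502}\right) = \left(-12849 + 2942\right) \frac{1427251403}{35502} = \left(-9907\right) \frac{1427251403}{35502} = - \frac{14139779649521}{35502}$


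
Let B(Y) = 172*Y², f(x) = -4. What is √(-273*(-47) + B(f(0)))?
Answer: √15583 ≈ 124.83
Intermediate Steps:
√(-273*(-47) + B(f(0))) = √(-273*(-47) + 172*(-4)²) = √(12831 + 172*16) = √(12831 + 2752) = √15583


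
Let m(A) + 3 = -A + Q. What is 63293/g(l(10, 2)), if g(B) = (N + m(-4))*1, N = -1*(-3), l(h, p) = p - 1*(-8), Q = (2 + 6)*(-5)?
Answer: -63293/36 ≈ -1758.1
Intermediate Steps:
Q = -40 (Q = 8*(-5) = -40)
m(A) = -43 - A (m(A) = -3 + (-A - 40) = -3 + (-40 - A) = -43 - A)
l(h, p) = 8 + p (l(h, p) = p + 8 = 8 + p)
N = 3
g(B) = -36 (g(B) = (3 + (-43 - 1*(-4)))*1 = (3 + (-43 + 4))*1 = (3 - 39)*1 = -36*1 = -36)
63293/g(l(10, 2)) = 63293/(-36) = 63293*(-1/36) = -63293/36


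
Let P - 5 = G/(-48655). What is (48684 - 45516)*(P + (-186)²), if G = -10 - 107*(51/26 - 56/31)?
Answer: 429869219587632/3921593 ≈ 1.0962e+8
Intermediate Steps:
G = -21435/806 (G = -10 - 107*(51*(1/26) - 56*1/31) = -10 - 107*(51/26 - 56/31) = -10 - 107*125/806 = -10 - 13375/806 = -21435/806 ≈ -26.594)
P = 39220217/7843186 (P = 5 - 21435/806/(-48655) = 5 - 21435/806*(-1/48655) = 5 + 4287/7843186 = 39220217/7843186 ≈ 5.0005)
(48684 - 45516)*(P + (-186)²) = (48684 - 45516)*(39220217/7843186 + (-186)²) = 3168*(39220217/7843186 + 34596) = 3168*(271382083073/7843186) = 429869219587632/3921593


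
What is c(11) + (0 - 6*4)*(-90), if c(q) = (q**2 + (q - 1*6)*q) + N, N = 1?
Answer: 2337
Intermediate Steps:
c(q) = 1 + q**2 + q*(-6 + q) (c(q) = (q**2 + (q - 1*6)*q) + 1 = (q**2 + (q - 6)*q) + 1 = (q**2 + (-6 + q)*q) + 1 = (q**2 + q*(-6 + q)) + 1 = 1 + q**2 + q*(-6 + q))
c(11) + (0 - 6*4)*(-90) = (1 - 6*11 + 2*11**2) + (0 - 6*4)*(-90) = (1 - 66 + 2*121) + (0 - 24)*(-90) = (1 - 66 + 242) - 24*(-90) = 177 + 2160 = 2337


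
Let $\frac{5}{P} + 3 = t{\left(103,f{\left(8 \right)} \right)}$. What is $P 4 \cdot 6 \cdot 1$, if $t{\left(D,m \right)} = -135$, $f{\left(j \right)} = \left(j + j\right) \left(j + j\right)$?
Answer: $- \frac{20}{23} \approx -0.86957$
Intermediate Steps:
$f{\left(j \right)} = 4 j^{2}$ ($f{\left(j \right)} = 2 j 2 j = 4 j^{2}$)
$P = - \frac{5}{138}$ ($P = \frac{5}{-3 - 135} = \frac{5}{-138} = 5 \left(- \frac{1}{138}\right) = - \frac{5}{138} \approx -0.036232$)
$P 4 \cdot 6 \cdot 1 = - \frac{5 \cdot 4 \cdot 6 \cdot 1}{138} = - \frac{5 \cdot 24 \cdot 1}{138} = \left(- \frac{5}{138}\right) 24 = - \frac{20}{23}$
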